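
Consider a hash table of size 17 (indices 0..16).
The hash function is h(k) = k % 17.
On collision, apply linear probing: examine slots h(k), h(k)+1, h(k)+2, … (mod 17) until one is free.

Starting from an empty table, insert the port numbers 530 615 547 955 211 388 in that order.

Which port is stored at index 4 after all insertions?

530: h=3 → slot 3
615: h=3, probe 3,4 → slot 4
547: h=3, probe 3,4,5 → slot 5
955: h=3, probe 3,4,5,6 → slot 6
211: h=7 → slot 7
388: h=14 → slot 14
Table: [∅, ∅, ∅, 530, 615, 547, 955, 211, ∅, ∅, ∅, ∅, ∅, ∅, 388, ∅, ∅]

615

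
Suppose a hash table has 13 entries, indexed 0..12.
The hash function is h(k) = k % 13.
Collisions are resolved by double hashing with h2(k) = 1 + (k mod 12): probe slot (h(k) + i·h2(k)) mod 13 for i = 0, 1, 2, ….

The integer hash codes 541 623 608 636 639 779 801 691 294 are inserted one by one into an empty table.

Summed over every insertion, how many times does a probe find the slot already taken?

10

541 hashes to 8; slot 8 is free -> place at 8.
623 hashes to 12; slot 12 is free -> place at 12.
608 hashes to 10; slot 10 is free -> place at 10.
636 hashes to 12, h2=1; 12 taken -> place at 0.
639 hashes to 2; slot 2 is free -> place at 2.
779 hashes to 12, h2=12; 12 taken -> place at 11.
801 hashes to 8, h2=10; 8 taken -> place at 5.
691 hashes to 2, h2=8; 2,10,5,0,8 taken -> place at 3.
294 hashes to 8, h2=7; 8,2 taken -> place at 9.
Table: [636, —, 639, 691, —, 801, —, —, 541, 294, 608, 779, 623]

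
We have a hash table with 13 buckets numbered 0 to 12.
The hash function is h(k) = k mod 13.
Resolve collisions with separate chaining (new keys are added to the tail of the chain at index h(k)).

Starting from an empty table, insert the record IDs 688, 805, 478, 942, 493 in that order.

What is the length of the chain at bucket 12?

688 → bucket 12
805 → bucket 12 (collision)
478 → bucket 10
942 → bucket 6
493 → bucket 12 (collision)
Final buckets:
0: ∅
1: ∅
2: ∅
3: ∅
4: ∅
5: ∅
6: 942
7: ∅
8: ∅
9: ∅
10: 478
11: ∅
12: 688 -> 805 -> 493

3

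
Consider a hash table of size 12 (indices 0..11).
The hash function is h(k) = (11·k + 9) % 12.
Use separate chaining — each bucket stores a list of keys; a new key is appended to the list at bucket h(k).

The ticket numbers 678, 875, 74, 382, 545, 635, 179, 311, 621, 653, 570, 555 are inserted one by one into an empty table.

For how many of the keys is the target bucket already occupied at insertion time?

Insert 678: h=3, bucket 3 empty → new chain.
Insert 875: h=10, bucket 10 empty → new chain.
Insert 74: h=7, bucket 7 empty → new chain.
Insert 382: h=11, bucket 11 empty → new chain.
Insert 545: h=4, bucket 4 empty → new chain.
Insert 635: h=10, bucket 10 nonempty → append to chain.
Insert 179: h=10, bucket 10 nonempty → append to chain.
Insert 311: h=10, bucket 10 nonempty → append to chain.
Insert 621: h=0, bucket 0 empty → new chain.
Insert 653: h=4, bucket 4 nonempty → append to chain.
Insert 570: h=3, bucket 3 nonempty → append to chain.
Insert 555: h=6, bucket 6 empty → new chain.
Final buckets:
0: 621
1: —
2: —
3: 678 -> 570
4: 545 -> 653
5: —
6: 555
7: 74
8: —
9: —
10: 875 -> 635 -> 179 -> 311
11: 382

5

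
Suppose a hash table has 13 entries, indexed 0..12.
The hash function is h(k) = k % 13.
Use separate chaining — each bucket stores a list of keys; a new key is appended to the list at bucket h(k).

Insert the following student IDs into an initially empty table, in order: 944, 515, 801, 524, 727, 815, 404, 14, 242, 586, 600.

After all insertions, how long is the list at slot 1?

944 → bucket 8
515 → bucket 8 (collision)
801 → bucket 8 (collision)
524 → bucket 4
727 → bucket 12
815 → bucket 9
404 → bucket 1
14 → bucket 1 (collision)
242 → bucket 8 (collision)
586 → bucket 1 (collision)
600 → bucket 2
Final buckets:
0: _
1: 404 -> 14 -> 586
2: 600
3: _
4: 524
5: _
6: _
7: _
8: 944 -> 515 -> 801 -> 242
9: 815
10: _
11: _
12: 727

3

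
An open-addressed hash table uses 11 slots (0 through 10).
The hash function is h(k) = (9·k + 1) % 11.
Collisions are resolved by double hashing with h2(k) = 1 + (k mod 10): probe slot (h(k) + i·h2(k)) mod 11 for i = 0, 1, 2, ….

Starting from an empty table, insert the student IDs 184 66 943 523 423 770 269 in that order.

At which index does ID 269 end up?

184 hashes to 7; slot 7 is free => place at 7.
66 hashes to 1; slot 1 is free => place at 1.
943 hashes to 7, h2=4; 7 taken => place at 0.
523 hashes to 0, h2=4; 0 taken => place at 4.
423 hashes to 2; slot 2 is free => place at 2.
770 hashes to 1, h2=1; 1,2 taken => place at 3.
269 hashes to 2, h2=10; 2,1,0 taken => place at 10.
Table: [943, 66, 423, 770, 523, ., ., 184, ., ., 269]

10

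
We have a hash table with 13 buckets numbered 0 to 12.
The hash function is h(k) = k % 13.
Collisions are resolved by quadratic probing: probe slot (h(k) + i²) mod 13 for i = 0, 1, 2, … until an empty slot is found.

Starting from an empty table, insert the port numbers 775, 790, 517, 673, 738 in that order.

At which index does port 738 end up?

6

775 hashes to 8; slot 8 is free => place at 8.
790 hashes to 10; slot 10 is free => place at 10.
517 hashes to 10; 10 taken => place at 11.
673 hashes to 10; 10,11 taken => place at 1.
738 hashes to 10; 10,11,1 taken => place at 6.
Table: [-, 673, -, -, -, -, 738, -, 775, -, 790, 517, -]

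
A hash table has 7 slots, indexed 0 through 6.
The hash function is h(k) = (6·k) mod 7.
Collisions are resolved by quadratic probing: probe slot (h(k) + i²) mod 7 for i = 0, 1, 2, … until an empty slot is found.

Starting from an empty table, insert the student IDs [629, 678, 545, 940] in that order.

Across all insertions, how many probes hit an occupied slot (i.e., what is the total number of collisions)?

629: h=1 → slot 1
678: h=1, probe 1,2 → slot 2
545: h=1, probe 1,2,5 → slot 5
940: h=5, probe 5,6 → slot 6
Table: [_, 629, 678, _, _, 545, 940]

4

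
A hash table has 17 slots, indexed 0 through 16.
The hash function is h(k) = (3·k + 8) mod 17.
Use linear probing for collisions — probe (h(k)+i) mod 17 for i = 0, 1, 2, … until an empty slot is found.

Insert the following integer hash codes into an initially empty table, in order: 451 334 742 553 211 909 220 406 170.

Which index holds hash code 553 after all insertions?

451: h=1 => slot 1
334: h=7 => slot 7
742: h=7, probe 7,8 => slot 8
553: h=1, probe 1,2 => slot 2
211: h=12 => slot 12
909: h=15 => slot 15
220: h=5 => slot 5
406: h=2, probe 2,3 => slot 3
170: h=8, probe 8,9 => slot 9
Table: [., 451, 553, 406, ., 220, ., 334, 742, 170, ., ., 211, ., ., 909, .]

2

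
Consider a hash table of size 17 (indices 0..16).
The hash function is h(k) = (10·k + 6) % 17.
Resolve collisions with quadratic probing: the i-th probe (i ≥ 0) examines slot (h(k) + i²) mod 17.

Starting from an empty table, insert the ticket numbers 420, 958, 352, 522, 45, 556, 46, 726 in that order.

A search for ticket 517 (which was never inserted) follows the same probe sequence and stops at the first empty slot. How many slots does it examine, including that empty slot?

Insert 420: h=7, slot 7 empty → index 7.
Insert 958: h=15, slot 15 empty → index 15.
Insert 352: h=7, slot 7 occupied → index 8.
Insert 522: h=7, slots 7,8 occupied → index 11.
Insert 45: h=14, slot 14 empty → index 14.
Insert 556: h=7, slots 7,8,11 occupied → index 16.
Insert 46: h=7, slots 7,8,11,16 occupied → index 6.
Insert 726: h=7, slots 7,8,11,16,6,15 occupied → index 9.
Table: [∅, ∅, ∅, ∅, ∅, ∅, 46, 420, 352, 726, ∅, 522, ∅, ∅, 45, 958, 556]
Lookup 517: h=8, probe 8,9,12 → slot 12 empty, not found.

3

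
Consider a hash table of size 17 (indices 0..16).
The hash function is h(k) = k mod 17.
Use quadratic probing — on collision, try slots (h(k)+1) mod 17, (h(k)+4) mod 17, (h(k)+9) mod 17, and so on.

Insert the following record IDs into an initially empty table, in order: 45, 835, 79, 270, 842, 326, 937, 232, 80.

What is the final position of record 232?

45: h=11 → slot 11
835: h=2 → slot 2
79: h=11, probe 11,12 → slot 12
270: h=15 → slot 15
842: h=9 → slot 9
326: h=3 → slot 3
937: h=2, probe 2,3,6 → slot 6
232: h=11, probe 11,12,15,3,10 → slot 10
80: h=12, probe 12,13 → slot 13
Table: [—, —, 835, 326, —, —, 937, —, —, 842, 232, 45, 79, 80, —, 270, —]

10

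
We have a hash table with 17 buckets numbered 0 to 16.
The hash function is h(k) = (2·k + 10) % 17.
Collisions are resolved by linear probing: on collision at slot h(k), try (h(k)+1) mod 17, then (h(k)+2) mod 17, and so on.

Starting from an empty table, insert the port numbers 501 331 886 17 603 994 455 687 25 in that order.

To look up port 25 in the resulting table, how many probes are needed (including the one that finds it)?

7

501: h=9 → slot 9
331: h=9, probe 9,10 → slot 10
886: h=14 → slot 14
17: h=10, probe 10,11 → slot 11
603: h=9, probe 9,10,11,12 → slot 12
994: h=9, probe 9,10,11,12,13 → slot 13
455: h=2 → slot 2
687: h=7 → slot 7
25: h=9, probe 9,10,11,12,13,14,15 → slot 15
Table: [., ., 455, ., ., ., ., 687, ., 501, 331, 17, 603, 994, 886, 25, .]
Lookup 25: h=9, probe 9,10,11,12,13,14,15 → found at 15.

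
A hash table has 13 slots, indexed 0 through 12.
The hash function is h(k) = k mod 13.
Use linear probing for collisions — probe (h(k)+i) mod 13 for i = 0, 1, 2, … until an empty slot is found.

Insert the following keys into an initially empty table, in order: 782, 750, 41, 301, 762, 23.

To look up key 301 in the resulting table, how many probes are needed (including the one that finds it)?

3

782 hashes to 2; slot 2 is free → place at 2.
750 hashes to 9; slot 9 is free → place at 9.
41 hashes to 2; 2 taken → place at 3.
301 hashes to 2; 2,3 taken → place at 4.
762 hashes to 8; slot 8 is free → place at 8.
23 hashes to 10; slot 10 is free → place at 10.
Table: [—, —, 782, 41, 301, —, —, —, 762, 750, 23, —, —]
Lookup 301: h=2, probe 2,3,4 → found at 4.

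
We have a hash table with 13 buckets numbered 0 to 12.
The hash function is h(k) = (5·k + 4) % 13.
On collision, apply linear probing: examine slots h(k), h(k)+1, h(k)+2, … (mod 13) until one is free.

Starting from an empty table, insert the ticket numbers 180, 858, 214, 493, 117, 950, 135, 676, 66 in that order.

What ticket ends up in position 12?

493

180: h=7 -> slot 7
858: h=4 -> slot 4
214: h=8 -> slot 8
493: h=12 -> slot 12
117: h=4, probe 4,5 -> slot 5
950: h=9 -> slot 9
135: h=3 -> slot 3
676: h=4, probe 4,5,6 -> slot 6
66: h=9, probe 9,10 -> slot 10
Table: [_, _, _, 135, 858, 117, 676, 180, 214, 950, 66, _, 493]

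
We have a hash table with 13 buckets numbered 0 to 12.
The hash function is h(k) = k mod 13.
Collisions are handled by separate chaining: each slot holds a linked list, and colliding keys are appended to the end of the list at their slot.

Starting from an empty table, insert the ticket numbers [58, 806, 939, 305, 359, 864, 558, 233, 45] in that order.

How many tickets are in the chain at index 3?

1

Insert 58: h=6, bucket 6 empty -> new chain.
Insert 806: h=0, bucket 0 empty -> new chain.
Insert 939: h=3, bucket 3 empty -> new chain.
Insert 305: h=6, bucket 6 nonempty -> append to chain.
Insert 359: h=8, bucket 8 empty -> new chain.
Insert 864: h=6, bucket 6 nonempty -> append to chain.
Insert 558: h=12, bucket 12 empty -> new chain.
Insert 233: h=12, bucket 12 nonempty -> append to chain.
Insert 45: h=6, bucket 6 nonempty -> append to chain.
Final buckets:
0: 806
1: _
2: _
3: 939
4: _
5: _
6: 58 -> 305 -> 864 -> 45
7: _
8: 359
9: _
10: _
11: _
12: 558 -> 233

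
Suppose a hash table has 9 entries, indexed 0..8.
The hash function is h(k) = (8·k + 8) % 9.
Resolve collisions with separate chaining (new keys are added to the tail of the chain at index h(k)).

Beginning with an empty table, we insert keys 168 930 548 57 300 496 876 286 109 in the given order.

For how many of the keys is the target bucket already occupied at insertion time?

168 → bucket 2
930 → bucket 5
548 → bucket 0
57 → bucket 5 (collision)
300 → bucket 5 (collision)
496 → bucket 7
876 → bucket 5 (collision)
286 → bucket 1
109 → bucket 7 (collision)
Final buckets:
0: 548
1: 286
2: 168
3: ∅
4: ∅
5: 930 -> 57 -> 300 -> 876
6: ∅
7: 496 -> 109
8: ∅

4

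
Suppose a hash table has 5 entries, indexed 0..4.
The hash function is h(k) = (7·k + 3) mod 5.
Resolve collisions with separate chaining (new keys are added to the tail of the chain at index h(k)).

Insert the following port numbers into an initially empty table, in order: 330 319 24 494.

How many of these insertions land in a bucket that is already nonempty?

Insert 330: h=3, bucket 3 empty -> new chain.
Insert 319: h=1, bucket 1 empty -> new chain.
Insert 24: h=1, bucket 1 nonempty -> append to chain.
Insert 494: h=1, bucket 1 nonempty -> append to chain.
Final buckets:
0: _
1: 319 -> 24 -> 494
2: _
3: 330
4: _

2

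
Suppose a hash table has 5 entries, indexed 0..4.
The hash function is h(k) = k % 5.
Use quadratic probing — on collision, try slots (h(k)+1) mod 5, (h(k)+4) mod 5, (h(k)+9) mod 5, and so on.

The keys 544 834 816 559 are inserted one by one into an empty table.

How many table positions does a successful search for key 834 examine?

2

Insert 544: h=4, slot 4 empty => index 4.
Insert 834: h=4, slot 4 occupied => index 0.
Insert 816: h=1, slot 1 empty => index 1.
Insert 559: h=4, slots 4,0 occupied => index 3.
Table: [834, 816, ∅, 559, 544]
Lookup 834: h=4, probe 4,0 → found at 0.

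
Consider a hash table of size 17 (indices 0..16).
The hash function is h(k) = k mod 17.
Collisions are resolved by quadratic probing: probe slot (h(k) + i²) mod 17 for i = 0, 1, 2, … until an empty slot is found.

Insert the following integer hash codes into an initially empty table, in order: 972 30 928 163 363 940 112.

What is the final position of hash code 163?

11

Insert 972: h=3, slot 3 empty => index 3.
Insert 30: h=13, slot 13 empty => index 13.
Insert 928: h=10, slot 10 empty => index 10.
Insert 163: h=10, slot 10 occupied => index 11.
Insert 363: h=6, slot 6 empty => index 6.
Insert 940: h=5, slot 5 empty => index 5.
Insert 112: h=10, slots 10,11 occupied => index 14.
Table: [∅, ∅, ∅, 972, ∅, 940, 363, ∅, ∅, ∅, 928, 163, ∅, 30, 112, ∅, ∅]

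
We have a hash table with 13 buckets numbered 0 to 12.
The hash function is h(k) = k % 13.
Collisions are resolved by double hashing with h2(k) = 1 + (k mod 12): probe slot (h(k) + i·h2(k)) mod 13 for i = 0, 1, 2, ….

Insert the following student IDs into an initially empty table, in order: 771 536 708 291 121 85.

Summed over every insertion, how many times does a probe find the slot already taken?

2

771 hashes to 4; slot 4 is free → place at 4.
536 hashes to 3; slot 3 is free → place at 3.
708 hashes to 6; slot 6 is free → place at 6.
291 hashes to 5; slot 5 is free → place at 5.
121 hashes to 4, h2=2; 4,6 taken → place at 8.
85 hashes to 7; slot 7 is free → place at 7.
Table: [-, -, -, 536, 771, 291, 708, 85, 121, -, -, -, -]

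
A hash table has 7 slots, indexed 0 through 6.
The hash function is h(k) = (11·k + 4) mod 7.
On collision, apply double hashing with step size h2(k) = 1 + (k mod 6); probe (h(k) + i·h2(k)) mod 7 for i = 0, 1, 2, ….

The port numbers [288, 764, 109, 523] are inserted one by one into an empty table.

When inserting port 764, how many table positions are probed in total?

2

288: h=1 → slot 1
764: h=1, h2=3, probe 1,4 → slot 4
109: h=6 → slot 6
523: h=3 → slot 3
Table: [_, 288, _, 523, 764, _, 109]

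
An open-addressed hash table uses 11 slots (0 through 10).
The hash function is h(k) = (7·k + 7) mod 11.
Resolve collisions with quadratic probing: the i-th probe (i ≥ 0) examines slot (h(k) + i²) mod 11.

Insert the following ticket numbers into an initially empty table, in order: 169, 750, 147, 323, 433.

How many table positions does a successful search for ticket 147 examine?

Insert 169: h=2, slot 2 empty => index 2.
Insert 750: h=10, slot 10 empty => index 10.
Insert 147: h=2, slot 2 occupied => index 3.
Insert 323: h=2, slots 2,3 occupied => index 6.
Insert 433: h=2, slots 2,3,6 occupied => index 0.
Table: [433, —, 169, 147, —, —, 323, —, —, —, 750]
Lookup 147: h=2, probe 2,3 → found at 3.

2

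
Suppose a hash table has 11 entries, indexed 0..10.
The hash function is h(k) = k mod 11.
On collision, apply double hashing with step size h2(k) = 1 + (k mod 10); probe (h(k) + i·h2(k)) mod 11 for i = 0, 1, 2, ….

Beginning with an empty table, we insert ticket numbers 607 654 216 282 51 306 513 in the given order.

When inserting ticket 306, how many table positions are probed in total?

3

Insert 607: h=2, slot 2 empty → index 2.
Insert 654: h=5, slot 5 empty → index 5.
Insert 216: h=7, slot 7 empty → index 7.
Insert 282: h=7, h2=3, slot 7 occupied → index 10.
Insert 51: h=7, h2=2, slot 7 occupied → index 9.
Insert 306: h=9, h2=7, slots 9,5 occupied → index 1.
Insert 513: h=7, h2=4, slot 7 occupied → index 0.
Table: [513, 306, 607, ., ., 654, ., 216, ., 51, 282]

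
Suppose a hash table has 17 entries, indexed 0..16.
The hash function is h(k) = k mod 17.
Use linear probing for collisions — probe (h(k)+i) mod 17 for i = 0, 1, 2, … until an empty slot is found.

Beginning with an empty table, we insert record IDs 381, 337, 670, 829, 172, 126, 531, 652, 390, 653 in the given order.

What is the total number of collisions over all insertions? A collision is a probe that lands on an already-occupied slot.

Insert 381: h=7, slot 7 empty => index 7.
Insert 337: h=14, slot 14 empty => index 14.
Insert 670: h=7, slot 7 occupied => index 8.
Insert 829: h=13, slot 13 empty => index 13.
Insert 172: h=2, slot 2 empty => index 2.
Insert 126: h=7, slots 7,8 occupied => index 9.
Insert 531: h=4, slot 4 empty => index 4.
Insert 652: h=6, slot 6 empty => index 6.
Insert 390: h=16, slot 16 empty => index 16.
Insert 653: h=7, slots 7,8,9 occupied => index 10.
Table: [-, -, 172, -, 531, -, 652, 381, 670, 126, 653, -, -, 829, 337, -, 390]

6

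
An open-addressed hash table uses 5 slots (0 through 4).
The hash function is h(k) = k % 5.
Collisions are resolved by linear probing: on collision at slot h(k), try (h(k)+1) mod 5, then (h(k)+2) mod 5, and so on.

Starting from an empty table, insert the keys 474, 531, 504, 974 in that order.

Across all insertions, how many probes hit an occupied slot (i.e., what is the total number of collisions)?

Insert 474: h=4, slot 4 empty -> index 4.
Insert 531: h=1, slot 1 empty -> index 1.
Insert 504: h=4, slot 4 occupied -> index 0.
Insert 974: h=4, slots 4,0,1 occupied -> index 2.
Table: [504, 531, 974, _, 474]

4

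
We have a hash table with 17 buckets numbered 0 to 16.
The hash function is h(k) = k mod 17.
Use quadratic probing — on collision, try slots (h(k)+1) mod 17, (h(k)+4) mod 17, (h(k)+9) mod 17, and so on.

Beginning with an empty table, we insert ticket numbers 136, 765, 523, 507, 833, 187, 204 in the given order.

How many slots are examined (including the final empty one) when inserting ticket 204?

136 hashes to 0; slot 0 is free => place at 0.
765 hashes to 0; 0 taken => place at 1.
523 hashes to 13; slot 13 is free => place at 13.
507 hashes to 14; slot 14 is free => place at 14.
833 hashes to 0; 0,1 taken => place at 4.
187 hashes to 0; 0,1,4 taken => place at 9.
204 hashes to 0; 0,1,4,9 taken => place at 16.
Table: [136, 765, ., ., 833, ., ., ., ., 187, ., ., ., 523, 507, ., 204]

5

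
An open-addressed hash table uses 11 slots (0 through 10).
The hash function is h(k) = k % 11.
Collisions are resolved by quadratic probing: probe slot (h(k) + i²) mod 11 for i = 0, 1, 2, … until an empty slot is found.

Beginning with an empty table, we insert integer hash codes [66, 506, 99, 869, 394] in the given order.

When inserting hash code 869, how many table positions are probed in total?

66: h=0 -> slot 0
506: h=0, probe 0,1 -> slot 1
99: h=0, probe 0,1,4 -> slot 4
869: h=0, probe 0,1,4,9 -> slot 9
394: h=9, probe 9,10 -> slot 10
Table: [66, 506, ., ., 99, ., ., ., ., 869, 394]

4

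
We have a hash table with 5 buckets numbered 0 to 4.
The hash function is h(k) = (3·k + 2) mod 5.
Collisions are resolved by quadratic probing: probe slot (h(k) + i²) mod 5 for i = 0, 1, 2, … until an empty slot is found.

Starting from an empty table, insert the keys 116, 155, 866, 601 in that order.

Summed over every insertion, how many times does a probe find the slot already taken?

116 hashes to 0; slot 0 is free -> place at 0.
155 hashes to 2; slot 2 is free -> place at 2.
866 hashes to 0; 0 taken -> place at 1.
601 hashes to 0; 0,1 taken -> place at 4.
Table: [116, 866, 155, _, 601]

3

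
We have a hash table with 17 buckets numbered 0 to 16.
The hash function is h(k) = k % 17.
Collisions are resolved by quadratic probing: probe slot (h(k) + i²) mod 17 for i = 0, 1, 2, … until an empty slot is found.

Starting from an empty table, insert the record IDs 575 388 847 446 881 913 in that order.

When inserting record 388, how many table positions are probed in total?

2

575: h=14 → slot 14
388: h=14, probe 14,15 → slot 15
847: h=14, probe 14,15,1 → slot 1
446: h=4 → slot 4
881: h=14, probe 14,15,1,6 → slot 6
913: h=12 → slot 12
Table: [-, 847, -, -, 446, -, 881, -, -, -, -, -, 913, -, 575, 388, -]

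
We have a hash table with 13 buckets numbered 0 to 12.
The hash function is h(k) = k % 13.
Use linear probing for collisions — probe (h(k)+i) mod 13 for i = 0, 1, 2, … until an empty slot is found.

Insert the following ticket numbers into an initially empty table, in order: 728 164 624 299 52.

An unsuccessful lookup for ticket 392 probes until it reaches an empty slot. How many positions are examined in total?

3

728: h=0 => slot 0
164: h=8 => slot 8
624: h=0, probe 0,1 => slot 1
299: h=0, probe 0,1,2 => slot 2
52: h=0, probe 0,1,2,3 => slot 3
Table: [728, 624, 299, 52, ., ., ., ., 164, ., ., ., .]
Lookup 392: h=2, probe 2,3,4 → slot 4 empty, not found.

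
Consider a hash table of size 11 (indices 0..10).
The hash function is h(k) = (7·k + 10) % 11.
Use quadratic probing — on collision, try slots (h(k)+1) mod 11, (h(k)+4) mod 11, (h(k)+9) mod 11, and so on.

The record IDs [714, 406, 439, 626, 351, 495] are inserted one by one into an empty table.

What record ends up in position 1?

714 hashes to 3; slot 3 is free -> place at 3.
406 hashes to 3; 3 taken -> place at 4.
439 hashes to 3; 3,4 taken -> place at 7.
626 hashes to 3; 3,4,7 taken -> place at 1.
351 hashes to 3; 3,4,7,1 taken -> place at 8.
495 hashes to 10; slot 10 is free -> place at 10.
Table: [—, 626, —, 714, 406, —, —, 439, 351, —, 495]

626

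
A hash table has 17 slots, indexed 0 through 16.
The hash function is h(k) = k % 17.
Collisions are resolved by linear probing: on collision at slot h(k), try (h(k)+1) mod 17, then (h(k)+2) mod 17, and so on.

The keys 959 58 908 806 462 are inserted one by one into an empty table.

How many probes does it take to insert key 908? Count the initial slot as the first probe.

3

959 hashes to 7; slot 7 is free => place at 7.
58 hashes to 7; 7 taken => place at 8.
908 hashes to 7; 7,8 taken => place at 9.
806 hashes to 7; 7,8,9 taken => place at 10.
462 hashes to 3; slot 3 is free => place at 3.
Table: [_, _, _, 462, _, _, _, 959, 58, 908, 806, _, _, _, _, _, _]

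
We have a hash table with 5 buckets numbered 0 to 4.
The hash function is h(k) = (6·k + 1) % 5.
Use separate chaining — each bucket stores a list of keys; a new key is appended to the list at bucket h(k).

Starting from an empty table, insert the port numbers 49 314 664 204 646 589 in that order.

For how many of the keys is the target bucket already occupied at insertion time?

4

49 -> bucket 0
314 -> bucket 0 (collision)
664 -> bucket 0 (collision)
204 -> bucket 0 (collision)
646 -> bucket 2
589 -> bucket 0 (collision)
Final buckets:
0: 49 -> 314 -> 664 -> 204 -> 589
1: .
2: 646
3: .
4: .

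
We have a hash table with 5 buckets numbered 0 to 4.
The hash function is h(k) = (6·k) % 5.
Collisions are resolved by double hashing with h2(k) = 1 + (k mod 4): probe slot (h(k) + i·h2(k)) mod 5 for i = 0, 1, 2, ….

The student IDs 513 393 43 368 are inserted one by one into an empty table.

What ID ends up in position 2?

43

Insert 513: h=3, slot 3 empty => index 3.
Insert 393: h=3, h2=2, slot 3 occupied => index 0.
Insert 43: h=3, h2=4, slot 3 occupied => index 2.
Insert 368: h=3, h2=1, slot 3 occupied => index 4.
Table: [393, —, 43, 513, 368]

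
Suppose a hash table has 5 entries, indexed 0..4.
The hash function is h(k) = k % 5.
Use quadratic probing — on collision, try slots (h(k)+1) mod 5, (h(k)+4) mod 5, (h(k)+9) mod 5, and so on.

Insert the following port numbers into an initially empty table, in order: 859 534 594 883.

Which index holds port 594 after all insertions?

Insert 859: h=4, slot 4 empty → index 4.
Insert 534: h=4, slot 4 occupied → index 0.
Insert 594: h=4, slots 4,0 occupied → index 3.
Insert 883: h=3, slots 3,4 occupied → index 2.
Table: [534, ∅, 883, 594, 859]

3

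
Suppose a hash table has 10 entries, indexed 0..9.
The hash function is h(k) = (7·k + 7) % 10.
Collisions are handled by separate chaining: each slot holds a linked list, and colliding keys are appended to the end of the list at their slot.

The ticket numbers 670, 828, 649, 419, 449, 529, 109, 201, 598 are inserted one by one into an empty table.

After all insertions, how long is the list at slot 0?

Insert 670: h=7, bucket 7 empty -> new chain.
Insert 828: h=3, bucket 3 empty -> new chain.
Insert 649: h=0, bucket 0 empty -> new chain.
Insert 419: h=0, bucket 0 nonempty -> append to chain.
Insert 449: h=0, bucket 0 nonempty -> append to chain.
Insert 529: h=0, bucket 0 nonempty -> append to chain.
Insert 109: h=0, bucket 0 nonempty -> append to chain.
Insert 201: h=4, bucket 4 empty -> new chain.
Insert 598: h=3, bucket 3 nonempty -> append to chain.
Final buckets:
0: 649 -> 419 -> 449 -> 529 -> 109
1: —
2: —
3: 828 -> 598
4: 201
5: —
6: —
7: 670
8: —
9: —

5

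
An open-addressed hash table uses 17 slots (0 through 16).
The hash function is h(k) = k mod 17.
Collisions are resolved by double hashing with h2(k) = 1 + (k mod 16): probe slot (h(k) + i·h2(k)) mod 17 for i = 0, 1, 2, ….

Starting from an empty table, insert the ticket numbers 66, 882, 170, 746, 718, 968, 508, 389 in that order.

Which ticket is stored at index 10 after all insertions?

389

Insert 66: h=15, slot 15 empty → index 15.
Insert 882: h=15, h2=3, slot 15 occupied → index 1.
Insert 170: h=0, slot 0 empty → index 0.
Insert 746: h=15, h2=11, slot 15 occupied → index 9.
Insert 718: h=4, slot 4 empty → index 4.
Insert 968: h=16, slot 16 empty → index 16.
Insert 508: h=15, h2=13, slot 15 occupied → index 11.
Insert 389: h=15, h2=6, slots 15,4 occupied → index 10.
Table: [170, 882, ∅, ∅, 718, ∅, ∅, ∅, ∅, 746, 389, 508, ∅, ∅, ∅, 66, 968]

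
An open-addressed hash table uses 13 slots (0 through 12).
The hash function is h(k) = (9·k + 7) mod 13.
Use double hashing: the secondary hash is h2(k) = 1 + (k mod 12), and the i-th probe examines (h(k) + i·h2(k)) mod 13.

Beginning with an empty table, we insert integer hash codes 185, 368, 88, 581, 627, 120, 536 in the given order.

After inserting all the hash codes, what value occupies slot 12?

627

Insert 185: h=8, slot 8 empty => index 8.
Insert 368: h=4, slot 4 empty => index 4.
Insert 88: h=6, slot 6 empty => index 6.
Insert 581: h=10, slot 10 empty => index 10.
Insert 627: h=8, h2=4, slot 8 occupied => index 12.
Insert 120: h=8, h2=1, slot 8 occupied => index 9.
Insert 536: h=8, h2=9, slots 8,4 occupied => index 0.
Table: [536, -, -, -, 368, -, 88, -, 185, 120, 581, -, 627]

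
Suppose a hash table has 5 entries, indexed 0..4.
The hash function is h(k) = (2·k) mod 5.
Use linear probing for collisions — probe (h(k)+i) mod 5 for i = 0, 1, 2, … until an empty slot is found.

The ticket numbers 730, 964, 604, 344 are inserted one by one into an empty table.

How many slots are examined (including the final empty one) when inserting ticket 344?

4

730: h=0 → slot 0
964: h=3 → slot 3
604: h=3, probe 3,4 → slot 4
344: h=3, probe 3,4,0,1 → slot 1
Table: [730, 344, -, 964, 604]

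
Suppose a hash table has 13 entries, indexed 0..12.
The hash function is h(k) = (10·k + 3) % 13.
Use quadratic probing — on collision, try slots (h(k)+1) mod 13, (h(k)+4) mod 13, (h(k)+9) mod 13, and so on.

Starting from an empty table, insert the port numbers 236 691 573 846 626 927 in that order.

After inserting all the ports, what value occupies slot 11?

236: h=10 => slot 10
691: h=10, probe 10,11 => slot 11
573: h=0 => slot 0
846: h=0, probe 0,1 => slot 1
626: h=10, probe 10,11,1,6 => slot 6
927: h=4 => slot 4
Table: [573, 846, ∅, ∅, 927, ∅, 626, ∅, ∅, ∅, 236, 691, ∅]

691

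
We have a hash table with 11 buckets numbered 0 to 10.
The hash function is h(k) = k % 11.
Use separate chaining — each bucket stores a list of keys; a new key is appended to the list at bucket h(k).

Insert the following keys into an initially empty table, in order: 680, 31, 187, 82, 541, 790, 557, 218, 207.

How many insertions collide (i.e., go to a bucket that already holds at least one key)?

4

680 -> bucket 9
31 -> bucket 9 (collision)
187 -> bucket 0
82 -> bucket 5
541 -> bucket 2
790 -> bucket 9 (collision)
557 -> bucket 7
218 -> bucket 9 (collision)
207 -> bucket 9 (collision)
Final buckets:
0: 187
1: ∅
2: 541
3: ∅
4: ∅
5: 82
6: ∅
7: 557
8: ∅
9: 680 -> 31 -> 790 -> 218 -> 207
10: ∅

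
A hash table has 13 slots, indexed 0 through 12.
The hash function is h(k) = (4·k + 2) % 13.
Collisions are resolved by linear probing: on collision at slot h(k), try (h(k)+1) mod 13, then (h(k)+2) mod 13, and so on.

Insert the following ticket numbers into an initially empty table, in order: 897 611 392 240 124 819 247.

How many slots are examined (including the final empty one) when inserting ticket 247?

5

897 hashes to 2; slot 2 is free -> place at 2.
611 hashes to 2; 2 taken -> place at 3.
392 hashes to 10; slot 10 is free -> place at 10.
240 hashes to 0; slot 0 is free -> place at 0.
124 hashes to 4; slot 4 is free -> place at 4.
819 hashes to 2; 2,3,4 taken -> place at 5.
247 hashes to 2; 2,3,4,5 taken -> place at 6.
Table: [240, ∅, 897, 611, 124, 819, 247, ∅, ∅, ∅, 392, ∅, ∅]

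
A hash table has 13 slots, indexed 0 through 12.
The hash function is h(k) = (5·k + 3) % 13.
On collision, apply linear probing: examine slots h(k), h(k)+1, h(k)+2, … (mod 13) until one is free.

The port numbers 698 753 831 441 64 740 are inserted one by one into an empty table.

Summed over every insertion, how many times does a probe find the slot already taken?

10

Insert 698: h=9, slot 9 empty → index 9.
Insert 753: h=11, slot 11 empty → index 11.
Insert 831: h=11, slot 11 occupied → index 12.
Insert 441: h=11, slots 11,12 occupied → index 0.
Insert 64: h=11, slots 11,12,0 occupied → index 1.
Insert 740: h=11, slots 11,12,0,1 occupied → index 2.
Table: [441, 64, 740, -, -, -, -, -, -, 698, -, 753, 831]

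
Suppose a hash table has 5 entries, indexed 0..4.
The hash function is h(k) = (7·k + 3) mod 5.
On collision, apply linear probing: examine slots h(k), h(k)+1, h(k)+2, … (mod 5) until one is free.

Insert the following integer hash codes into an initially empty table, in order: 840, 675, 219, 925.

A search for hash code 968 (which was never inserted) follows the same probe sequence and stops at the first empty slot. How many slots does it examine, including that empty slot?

840: h=3 -> slot 3
675: h=3, probe 3,4 -> slot 4
219: h=1 -> slot 1
925: h=3, probe 3,4,0 -> slot 0
Table: [925, 219, -, 840, 675]
Lookup 968: h=4, probe 4,0,1,2 → slot 2 empty, not found.

4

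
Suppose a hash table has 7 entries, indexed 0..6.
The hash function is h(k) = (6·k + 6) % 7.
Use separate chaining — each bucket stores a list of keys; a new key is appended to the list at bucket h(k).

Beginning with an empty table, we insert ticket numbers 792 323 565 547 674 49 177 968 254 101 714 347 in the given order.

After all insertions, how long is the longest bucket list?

4

Insert 792: h=5, bucket 5 empty -> new chain.
Insert 323: h=5, bucket 5 nonempty -> append to chain.
Insert 565: h=1, bucket 1 empty -> new chain.
Insert 547: h=5, bucket 5 nonempty -> append to chain.
Insert 674: h=4, bucket 4 empty -> new chain.
Insert 49: h=6, bucket 6 empty -> new chain.
Insert 177: h=4, bucket 4 nonempty -> append to chain.
Insert 968: h=4, bucket 4 nonempty -> append to chain.
Insert 254: h=4, bucket 4 nonempty -> append to chain.
Insert 101: h=3, bucket 3 empty -> new chain.
Insert 714: h=6, bucket 6 nonempty -> append to chain.
Insert 347: h=2, bucket 2 empty -> new chain.
Final buckets:
0: -
1: 565
2: 347
3: 101
4: 674 -> 177 -> 968 -> 254
5: 792 -> 323 -> 547
6: 49 -> 714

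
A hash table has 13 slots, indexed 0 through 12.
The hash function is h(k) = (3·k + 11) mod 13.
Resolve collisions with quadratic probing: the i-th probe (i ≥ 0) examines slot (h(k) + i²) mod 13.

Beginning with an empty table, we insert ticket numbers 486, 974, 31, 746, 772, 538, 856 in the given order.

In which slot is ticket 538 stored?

486: h=0 → slot 0
974: h=8 → slot 8
31: h=0, probe 0,1 → slot 1
746: h=0, probe 0,1,4 → slot 4
772: h=0, probe 0,1,4,9 → slot 9
538: h=0, probe 0,1,4,9,3 → slot 3
856: h=5 → slot 5
Table: [486, 31, ., 538, 746, 856, ., ., 974, 772, ., ., .]

3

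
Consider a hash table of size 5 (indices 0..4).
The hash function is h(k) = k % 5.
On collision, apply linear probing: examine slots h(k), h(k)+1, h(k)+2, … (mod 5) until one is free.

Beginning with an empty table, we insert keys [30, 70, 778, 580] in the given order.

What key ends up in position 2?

580

30: h=0 -> slot 0
70: h=0, probe 0,1 -> slot 1
778: h=3 -> slot 3
580: h=0, probe 0,1,2 -> slot 2
Table: [30, 70, 580, 778, —]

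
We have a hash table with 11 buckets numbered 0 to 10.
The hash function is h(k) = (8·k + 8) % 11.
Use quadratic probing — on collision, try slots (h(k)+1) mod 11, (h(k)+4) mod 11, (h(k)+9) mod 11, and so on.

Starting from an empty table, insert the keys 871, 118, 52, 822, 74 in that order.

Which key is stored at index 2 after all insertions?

Insert 871: h=2, slot 2 empty => index 2.
Insert 118: h=6, slot 6 empty => index 6.
Insert 52: h=6, slot 6 occupied => index 7.
Insert 822: h=6, slots 6,7 occupied => index 10.
Insert 74: h=6, slots 6,7,10 occupied => index 4.
Table: [_, _, 871, _, 74, _, 118, 52, _, _, 822]

871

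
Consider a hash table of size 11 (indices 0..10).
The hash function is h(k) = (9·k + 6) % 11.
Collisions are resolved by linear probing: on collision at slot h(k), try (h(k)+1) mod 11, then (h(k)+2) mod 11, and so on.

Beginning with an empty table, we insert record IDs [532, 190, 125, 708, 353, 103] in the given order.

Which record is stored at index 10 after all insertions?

Insert 532: h=9, slot 9 empty -> index 9.
Insert 190: h=0, slot 0 empty -> index 0.
Insert 125: h=9, slot 9 occupied -> index 10.
Insert 708: h=9, slots 9,10,0 occupied -> index 1.
Insert 353: h=4, slot 4 empty -> index 4.
Insert 103: h=9, slots 9,10,0,1 occupied -> index 2.
Table: [190, 708, 103, ∅, 353, ∅, ∅, ∅, ∅, 532, 125]

125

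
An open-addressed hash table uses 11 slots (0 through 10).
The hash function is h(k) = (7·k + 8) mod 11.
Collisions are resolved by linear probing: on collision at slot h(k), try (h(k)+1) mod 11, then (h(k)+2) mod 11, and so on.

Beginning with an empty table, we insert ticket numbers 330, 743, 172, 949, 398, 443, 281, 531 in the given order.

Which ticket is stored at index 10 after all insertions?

281

Insert 330: h=8, slot 8 empty => index 8.
Insert 743: h=6, slot 6 empty => index 6.
Insert 172: h=2, slot 2 empty => index 2.
Insert 949: h=7, slot 7 empty => index 7.
Insert 398: h=0, slot 0 empty => index 0.
Insert 443: h=7, slots 7,8 occupied => index 9.
Insert 281: h=6, slots 6,7,8,9 occupied => index 10.
Insert 531: h=7, slots 7,8,9,10,0 occupied => index 1.
Table: [398, 531, 172, ., ., ., 743, 949, 330, 443, 281]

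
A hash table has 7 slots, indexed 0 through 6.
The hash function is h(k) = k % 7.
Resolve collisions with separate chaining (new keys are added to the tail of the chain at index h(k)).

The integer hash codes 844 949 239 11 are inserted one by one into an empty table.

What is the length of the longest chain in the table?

Insert 844: h=4, bucket 4 empty -> new chain.
Insert 949: h=4, bucket 4 nonempty -> append to chain.
Insert 239: h=1, bucket 1 empty -> new chain.
Insert 11: h=4, bucket 4 nonempty -> append to chain.
Final buckets:
0: _
1: 239
2: _
3: _
4: 844 -> 949 -> 11
5: _
6: _

3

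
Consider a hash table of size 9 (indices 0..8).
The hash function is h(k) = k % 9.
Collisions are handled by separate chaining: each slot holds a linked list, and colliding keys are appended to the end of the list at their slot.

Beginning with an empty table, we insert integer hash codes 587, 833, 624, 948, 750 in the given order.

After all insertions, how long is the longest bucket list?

587 → bucket 2
833 → bucket 5
624 → bucket 3
948 → bucket 3 (collision)
750 → bucket 3 (collision)
Final buckets:
0: -
1: -
2: 587
3: 624 -> 948 -> 750
4: -
5: 833
6: -
7: -
8: -

3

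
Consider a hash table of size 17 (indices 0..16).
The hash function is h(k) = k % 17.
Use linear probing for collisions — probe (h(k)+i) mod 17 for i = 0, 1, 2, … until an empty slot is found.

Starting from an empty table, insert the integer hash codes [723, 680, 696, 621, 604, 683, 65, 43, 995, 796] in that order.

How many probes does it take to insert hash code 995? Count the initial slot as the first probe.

723 hashes to 9; slot 9 is free => place at 9.
680 hashes to 0; slot 0 is free => place at 0.
696 hashes to 16; slot 16 is free => place at 16.
621 hashes to 9; 9 taken => place at 10.
604 hashes to 9; 9,10 taken => place at 11.
683 hashes to 3; slot 3 is free => place at 3.
65 hashes to 14; slot 14 is free => place at 14.
43 hashes to 9; 9,10,11 taken => place at 12.
995 hashes to 9; 9,10,11,12 taken => place at 13.
796 hashes to 14; 14 taken => place at 15.
Table: [680, -, -, 683, -, -, -, -, -, 723, 621, 604, 43, 995, 65, 796, 696]

5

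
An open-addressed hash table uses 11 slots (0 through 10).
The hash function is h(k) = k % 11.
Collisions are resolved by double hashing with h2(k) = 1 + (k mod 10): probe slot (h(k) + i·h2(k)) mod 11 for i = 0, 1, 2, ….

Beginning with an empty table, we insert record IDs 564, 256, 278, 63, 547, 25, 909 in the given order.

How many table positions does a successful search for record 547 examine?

2

564 hashes to 3; slot 3 is free -> place at 3.
256 hashes to 3, h2=7; 3 taken -> place at 10.
278 hashes to 3, h2=9; 3 taken -> place at 1.
63 hashes to 8; slot 8 is free -> place at 8.
547 hashes to 8, h2=8; 8 taken -> place at 5.
25 hashes to 3, h2=6; 3 taken -> place at 9.
909 hashes to 7; slot 7 is free -> place at 7.
Table: [_, 278, _, 564, _, 547, _, 909, 63, 25, 256]
Lookup 547: h=8, h2=8, probe 8,5 → found at 5.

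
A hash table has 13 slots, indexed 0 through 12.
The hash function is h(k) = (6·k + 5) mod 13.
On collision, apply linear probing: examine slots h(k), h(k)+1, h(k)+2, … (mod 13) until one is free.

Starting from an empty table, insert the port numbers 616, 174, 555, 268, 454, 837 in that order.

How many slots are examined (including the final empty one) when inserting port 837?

616: h=9 -> slot 9
174: h=9, probe 9,10 -> slot 10
555: h=7 -> slot 7
268: h=1 -> slot 1
454: h=12 -> slot 12
837: h=9, probe 9,10,11 -> slot 11
Table: [., 268, ., ., ., ., ., 555, ., 616, 174, 837, 454]

3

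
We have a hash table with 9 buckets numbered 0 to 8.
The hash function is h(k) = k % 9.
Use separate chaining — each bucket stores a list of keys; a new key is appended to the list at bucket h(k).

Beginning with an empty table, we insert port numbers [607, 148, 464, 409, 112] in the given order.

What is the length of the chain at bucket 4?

4

607 -> bucket 4
148 -> bucket 4 (collision)
464 -> bucket 5
409 -> bucket 4 (collision)
112 -> bucket 4 (collision)
Final buckets:
0: _
1: _
2: _
3: _
4: 607 -> 148 -> 409 -> 112
5: 464
6: _
7: _
8: _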